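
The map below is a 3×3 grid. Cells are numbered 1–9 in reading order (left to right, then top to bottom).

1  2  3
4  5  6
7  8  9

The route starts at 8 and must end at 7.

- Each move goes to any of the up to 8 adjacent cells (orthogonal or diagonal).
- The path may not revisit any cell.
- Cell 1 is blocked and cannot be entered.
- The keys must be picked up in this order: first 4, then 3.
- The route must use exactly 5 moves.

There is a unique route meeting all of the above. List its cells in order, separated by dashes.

8 - 4 - 2 - 3 - 5 - 7

The waypoints must appear in the order 4, 3, with no cell reused.
Route from 8: up-left 1 to 4, up-right 1 to 2, right 1 to 3, down-left 2 to 7 — 5 moves in all.
Check: order respected (4 at step 1, 3 at step 3); 5 moves as required.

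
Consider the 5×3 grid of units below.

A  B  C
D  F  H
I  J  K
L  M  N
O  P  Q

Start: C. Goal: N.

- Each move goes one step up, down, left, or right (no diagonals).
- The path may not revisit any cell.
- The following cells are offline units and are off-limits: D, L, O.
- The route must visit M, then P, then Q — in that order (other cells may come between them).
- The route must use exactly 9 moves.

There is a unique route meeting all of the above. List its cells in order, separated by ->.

C -> B -> F -> H -> K -> J -> M -> P -> Q -> N

The waypoints must appear in the order M, P, Q, with no cell reused.
Route from C: left 1 to B, down 1 to F, right 1 to H, down 1 to K, left 1 to J, down 2 to P, right 1 to Q, up 1 to N — 9 moves in all.
Check: order respected (M at step 6, P at step 7, Q at step 8); 9 moves as required.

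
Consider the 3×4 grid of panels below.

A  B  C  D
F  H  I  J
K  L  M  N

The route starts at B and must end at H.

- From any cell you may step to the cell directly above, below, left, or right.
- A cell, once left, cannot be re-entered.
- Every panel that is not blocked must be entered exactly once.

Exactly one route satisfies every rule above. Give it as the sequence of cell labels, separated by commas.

B, A, F, K, L, M, N, J, D, C, I, H

Need to visit all 12 open cells exactly once, starting at B and ending at H.
Cell K has only two open neighbours (F and L), so the path must pass straight through it: one of those is the cell it's entered from and the other is where it exits.
Route from B: left to A, 2× down (reaching K), 3× right (reaching N), 2× up (reaching D), left to C, down to I, left to H — 11 moves in all.
Check: all 12 open cells covered.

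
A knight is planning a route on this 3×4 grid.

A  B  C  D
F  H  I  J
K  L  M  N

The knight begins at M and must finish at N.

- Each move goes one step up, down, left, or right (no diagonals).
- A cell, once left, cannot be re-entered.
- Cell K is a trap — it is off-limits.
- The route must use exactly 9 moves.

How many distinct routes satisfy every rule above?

Need simple routes of exactly 9 moves from M to N (Manhattan distance 1, so 4 moves are spent on a detour and 4 undoing it).
Enumerating: M I H F A B C D J N | M L H F A B C I J N | M L H F A B C D J N.
That gives 3 routes.

3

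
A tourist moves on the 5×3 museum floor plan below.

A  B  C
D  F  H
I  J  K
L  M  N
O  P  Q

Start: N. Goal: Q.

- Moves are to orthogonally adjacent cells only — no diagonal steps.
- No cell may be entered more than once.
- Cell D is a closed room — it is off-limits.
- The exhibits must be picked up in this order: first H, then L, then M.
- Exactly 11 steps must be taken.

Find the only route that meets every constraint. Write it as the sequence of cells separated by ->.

The waypoints must appear in the order H, L, M, with no cell reused.
Route from N: 3× up (reaching C), left to B, 2× down (reaching J), left to I, down to L, right to M, down to P, right to Q — 11 moves in all.
Check: order respected (H at step 2, L at step 8, M at step 9); 11 moves as required.

N -> K -> H -> C -> B -> F -> J -> I -> L -> M -> P -> Q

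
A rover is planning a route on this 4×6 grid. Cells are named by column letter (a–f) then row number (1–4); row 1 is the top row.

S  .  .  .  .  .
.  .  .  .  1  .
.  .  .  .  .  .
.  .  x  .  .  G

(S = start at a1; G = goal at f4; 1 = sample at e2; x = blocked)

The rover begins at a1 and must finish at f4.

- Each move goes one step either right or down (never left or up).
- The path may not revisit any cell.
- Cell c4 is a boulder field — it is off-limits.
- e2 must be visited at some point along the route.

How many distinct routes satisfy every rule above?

A right/down-only route from a1 to f4 makes exactly 3 down-moves and 5 right-moves in some order.
With no other constraints that would be C(8,3) = 56 routes.
Split at e2 and multiply the segment counts (each segment already excludes blocked cells): a1→e2: 5; e2→f4: 3; product = 15.
That gives 15 routes.

15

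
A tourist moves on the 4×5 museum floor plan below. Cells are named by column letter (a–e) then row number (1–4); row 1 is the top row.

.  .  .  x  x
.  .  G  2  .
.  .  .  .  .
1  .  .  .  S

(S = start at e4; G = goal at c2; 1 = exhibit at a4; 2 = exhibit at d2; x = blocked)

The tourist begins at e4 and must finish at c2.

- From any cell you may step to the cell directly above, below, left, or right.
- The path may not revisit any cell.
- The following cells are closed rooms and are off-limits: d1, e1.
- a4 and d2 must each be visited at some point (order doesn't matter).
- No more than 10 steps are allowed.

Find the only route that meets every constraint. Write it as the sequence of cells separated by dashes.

Any route must reach a4 and d2 and still end at c2 within 10 moves, so the order of the required stops is forced.
Route from e4: left 4 to a4, up 1 to a3, right 3 to d3, up 1 to d2, left 1 to c2 — 10 moves in all.
Check: all required cells visited; 10 ≤ 10 moves.

e4 - d4 - c4 - b4 - a4 - a3 - b3 - c3 - d3 - d2 - c2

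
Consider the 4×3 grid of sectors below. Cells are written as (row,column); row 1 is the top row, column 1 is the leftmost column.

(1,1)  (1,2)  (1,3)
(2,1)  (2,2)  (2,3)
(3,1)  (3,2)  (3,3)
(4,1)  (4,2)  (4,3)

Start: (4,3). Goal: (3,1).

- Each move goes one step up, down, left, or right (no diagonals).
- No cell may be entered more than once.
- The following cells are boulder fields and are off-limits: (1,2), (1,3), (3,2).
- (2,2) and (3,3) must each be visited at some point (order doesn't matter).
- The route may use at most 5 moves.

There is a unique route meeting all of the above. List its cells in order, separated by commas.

(4,3), (3,3), (2,3), (2,2), (2,1), (3,1)

The 5-move cap with required stops at (2,2), (3,3) leaves no slack for detours.
Route from (4,3): 2× up (reaching (2,3)), 2× left (reaching (2,1)), down to (3,1) — 5 moves in all.
Check: all required cells visited; 5 ≤ 5 moves.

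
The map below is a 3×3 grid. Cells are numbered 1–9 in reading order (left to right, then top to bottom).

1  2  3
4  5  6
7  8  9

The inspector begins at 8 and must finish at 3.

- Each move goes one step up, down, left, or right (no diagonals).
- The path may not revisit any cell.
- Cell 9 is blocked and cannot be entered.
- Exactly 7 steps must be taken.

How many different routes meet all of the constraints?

1

Need simple routes of exactly 7 moves from 8 to 3 (Manhattan distance 3, so 2 moves are spent on a detour and 2 undoing it).
Enumerating: 8 7 4 1 2 5 6 3.
That gives 1 route.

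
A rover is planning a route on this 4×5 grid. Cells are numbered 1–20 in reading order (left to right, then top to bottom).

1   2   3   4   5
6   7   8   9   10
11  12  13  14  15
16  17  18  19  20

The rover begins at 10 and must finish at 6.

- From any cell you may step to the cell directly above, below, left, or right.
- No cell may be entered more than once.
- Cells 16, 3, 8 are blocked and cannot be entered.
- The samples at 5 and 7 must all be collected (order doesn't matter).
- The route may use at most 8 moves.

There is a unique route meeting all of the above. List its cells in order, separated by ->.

Any route must reach 5 and 7 and still end at 6 within 8 moves, so the order of the required stops is forced.
Route from 10: up to 5, left to 4, 2× down (reaching 14), 2× left (reaching 12), up to 7, left to 6 — 8 moves in all.
Check: all required cells visited; 8 ≤ 8 moves.

10 -> 5 -> 4 -> 9 -> 14 -> 13 -> 12 -> 7 -> 6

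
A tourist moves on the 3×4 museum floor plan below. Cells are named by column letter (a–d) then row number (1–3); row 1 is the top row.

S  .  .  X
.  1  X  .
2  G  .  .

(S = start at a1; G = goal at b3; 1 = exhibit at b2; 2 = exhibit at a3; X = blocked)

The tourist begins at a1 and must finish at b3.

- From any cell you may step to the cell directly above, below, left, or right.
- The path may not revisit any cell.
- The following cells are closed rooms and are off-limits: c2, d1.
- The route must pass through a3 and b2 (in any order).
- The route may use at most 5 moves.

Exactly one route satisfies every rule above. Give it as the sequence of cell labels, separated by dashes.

The 5-move cap with required stops at a3, b2 leaves no slack for detours.
Route from a1: right to b1, down to b2, left to a2, down to a3, right to b3 — 5 moves in all.
Check: all required cells visited; 5 ≤ 5 moves.

a1 - b1 - b2 - a2 - a3 - b3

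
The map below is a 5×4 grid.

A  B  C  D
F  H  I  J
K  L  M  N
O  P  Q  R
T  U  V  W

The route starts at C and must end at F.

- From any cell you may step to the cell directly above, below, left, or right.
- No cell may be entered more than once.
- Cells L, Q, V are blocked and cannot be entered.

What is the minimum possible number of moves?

The Manhattan distance from C to F is |1−2| + |3−1| = 3, so at least 3 moves are needed.
A route of 3 moves achieves this: C → I → H → F.
Since 3 matches the lower bound, it is optimal.

3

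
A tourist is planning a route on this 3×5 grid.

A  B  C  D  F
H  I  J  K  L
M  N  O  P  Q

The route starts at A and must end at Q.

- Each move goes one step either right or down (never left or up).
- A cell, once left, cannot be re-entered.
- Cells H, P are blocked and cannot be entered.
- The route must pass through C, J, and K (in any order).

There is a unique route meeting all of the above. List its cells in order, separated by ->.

A -> B -> C -> J -> K -> L -> Q

Moves only go right or down, so the column and row indices never decrease.
Route from A: 2× right (reaching C), down to J, 2× right (reaching L), down to Q — 6 moves in all.
Check: all required cells visited.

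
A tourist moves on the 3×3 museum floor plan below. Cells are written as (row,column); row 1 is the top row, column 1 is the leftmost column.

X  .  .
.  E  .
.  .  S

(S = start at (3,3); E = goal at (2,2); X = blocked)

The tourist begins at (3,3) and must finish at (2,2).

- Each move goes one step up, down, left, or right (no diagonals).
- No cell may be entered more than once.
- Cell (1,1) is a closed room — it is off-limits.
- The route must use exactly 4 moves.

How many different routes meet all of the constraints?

Need simple routes of exactly 4 moves from (3,3) to (2,2) (Manhattan distance 2, so 1 moves are spent on a detour and 1 undoing it).
Enumerating: (3,3) (2,3) (1,3) (1,2) (2,2) | (3,3) (3,2) (3,1) (2,1) (2,2).
That gives 2 routes.

2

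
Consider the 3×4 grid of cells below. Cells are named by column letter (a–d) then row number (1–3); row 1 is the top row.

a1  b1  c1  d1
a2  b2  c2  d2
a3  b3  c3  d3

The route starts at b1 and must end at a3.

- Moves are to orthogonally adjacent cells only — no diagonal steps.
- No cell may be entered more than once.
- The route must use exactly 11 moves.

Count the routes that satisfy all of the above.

1

Need simple routes of exactly 11 moves from b1 to a3 (Manhattan distance 3, so 4 moves are spent on a detour and 4 undoing it).
Enumerating: b1 a1 a2 b2 c2 c1 d1 d2 d3 c3 b3 a3.
That gives 1 route.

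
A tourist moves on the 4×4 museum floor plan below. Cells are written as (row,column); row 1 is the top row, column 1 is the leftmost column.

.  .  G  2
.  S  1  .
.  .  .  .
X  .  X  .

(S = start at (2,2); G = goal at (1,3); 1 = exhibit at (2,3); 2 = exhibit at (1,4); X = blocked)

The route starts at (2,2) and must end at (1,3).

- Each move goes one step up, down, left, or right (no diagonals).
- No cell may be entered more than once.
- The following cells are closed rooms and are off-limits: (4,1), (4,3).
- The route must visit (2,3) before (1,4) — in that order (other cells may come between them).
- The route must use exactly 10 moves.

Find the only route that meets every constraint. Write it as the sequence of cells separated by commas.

(2,2), (1,2), (1,1), (2,1), (3,1), (3,2), (3,3), (2,3), (2,4), (1,4), (1,3)

The waypoints must appear in the order (2,3), (1,4), with no cell reused.
Route from (2,2): up 1 to (1,2), left 1 to (1,1), down 2 to (3,1), right 2 to (3,3), up 1 to (2,3), right 1 to (2,4), up 1 to (1,4), left 1 to (1,3) — 10 moves in all.
Check: order respected (1 at step 7, 2 at step 9); 10 moves as required.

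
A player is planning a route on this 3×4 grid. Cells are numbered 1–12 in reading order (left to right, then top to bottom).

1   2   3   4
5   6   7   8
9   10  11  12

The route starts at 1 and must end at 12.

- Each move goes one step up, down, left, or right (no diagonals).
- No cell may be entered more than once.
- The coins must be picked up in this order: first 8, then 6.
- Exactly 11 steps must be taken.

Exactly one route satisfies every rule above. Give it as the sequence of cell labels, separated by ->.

1 -> 2 -> 3 -> 4 -> 8 -> 7 -> 6 -> 5 -> 9 -> 10 -> 11 -> 12

The waypoints must appear in the order 8, 6, with no cell reused.
Route from 1: 3× right (reaching 4), down to 8, 3× left (reaching 5), down to 9, 3× right (reaching 12) — 11 moves in all.
Check: order respected (8 at step 4, 6 at step 6); 11 moves as required.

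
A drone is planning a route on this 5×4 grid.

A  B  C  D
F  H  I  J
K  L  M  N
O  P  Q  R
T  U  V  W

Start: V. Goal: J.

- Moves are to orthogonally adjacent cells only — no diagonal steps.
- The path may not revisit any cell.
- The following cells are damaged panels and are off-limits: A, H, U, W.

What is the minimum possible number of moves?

4

The Manhattan distance from V to J is |5−2| + |3−4| = 4, so at least 4 moves are needed.
A route of 4 moves achieves this: V → Q → M → I → J.
Since 4 matches the lower bound, it is optimal.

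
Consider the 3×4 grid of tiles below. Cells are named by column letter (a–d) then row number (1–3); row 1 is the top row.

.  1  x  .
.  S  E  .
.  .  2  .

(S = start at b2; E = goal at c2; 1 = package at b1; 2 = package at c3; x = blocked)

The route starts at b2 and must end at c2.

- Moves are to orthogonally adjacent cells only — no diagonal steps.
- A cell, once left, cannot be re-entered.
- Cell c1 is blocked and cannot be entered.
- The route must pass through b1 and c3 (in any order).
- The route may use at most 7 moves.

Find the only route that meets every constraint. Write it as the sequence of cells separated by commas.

Any route must reach b1 and c3 and still end at c2 within 7 moves, so the order of the required stops is forced.
Route from b2: up to b1, left to a1, 2× down (reaching a3), 2× right (reaching c3), up to c2 — 7 moves in all.
Check: all required cells visited; 7 ≤ 7 moves.

b2, b1, a1, a2, a3, b3, c3, c2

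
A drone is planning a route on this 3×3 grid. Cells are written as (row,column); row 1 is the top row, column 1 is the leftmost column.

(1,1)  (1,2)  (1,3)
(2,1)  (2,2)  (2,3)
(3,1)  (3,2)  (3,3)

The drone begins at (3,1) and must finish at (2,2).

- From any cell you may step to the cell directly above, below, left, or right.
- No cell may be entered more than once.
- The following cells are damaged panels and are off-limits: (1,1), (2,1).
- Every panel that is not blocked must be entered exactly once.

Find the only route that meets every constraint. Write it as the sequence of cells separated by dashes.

Need to visit all 7 open cells exactly once, starting at (3,1) and ending at (2,2).
Cell (3,3) has only two open neighbours ((2,3) and (3,2)), so the path must pass straight through it: one of those is the cell it's entered from and the other is where it exits.
Route from (3,1): right 2 to (3,3), up 2 to (1,3), left 1 to (1,2), down 1 to (2,2) — 6 moves in all.
Check: all 7 open cells covered.

(3,1) - (3,2) - (3,3) - (2,3) - (1,3) - (1,2) - (2,2)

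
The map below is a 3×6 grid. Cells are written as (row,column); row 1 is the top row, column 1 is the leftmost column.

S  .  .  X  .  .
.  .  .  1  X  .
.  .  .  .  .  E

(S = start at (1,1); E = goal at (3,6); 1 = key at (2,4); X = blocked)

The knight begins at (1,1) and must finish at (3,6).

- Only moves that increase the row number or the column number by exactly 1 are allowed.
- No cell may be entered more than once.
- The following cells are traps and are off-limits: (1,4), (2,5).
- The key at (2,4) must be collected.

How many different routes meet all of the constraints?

3

A right/down-only route from (1,1) to (3,6) makes exactly 2 down-moves and 5 right-moves in some order.
With no other constraints that would be C(7,2) = 21 routes.
Split at (2,4) and multiply the segment counts (each segment already excludes blocked cells): (1,1)→(2,4): 3; (2,4)→(3,6): 1; product = 3.
That gives 3 routes.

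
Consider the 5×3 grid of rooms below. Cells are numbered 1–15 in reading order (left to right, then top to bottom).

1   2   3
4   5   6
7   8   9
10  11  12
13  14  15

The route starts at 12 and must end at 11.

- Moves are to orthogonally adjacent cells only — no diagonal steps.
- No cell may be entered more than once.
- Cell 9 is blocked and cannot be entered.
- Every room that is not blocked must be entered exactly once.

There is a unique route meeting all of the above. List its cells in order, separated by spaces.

Need to visit all 14 open cells exactly once, starting at 12 and ending at 11.
Route from 12: down to 15, 2× left (reaching 13), 4× up (reaching 1), 2× right (reaching 3), down to 6, left to 5, 2× down (reaching 11) — 13 moves in all.
Check: all 14 open cells covered.

12 15 14 13 10 7 4 1 2 3 6 5 8 11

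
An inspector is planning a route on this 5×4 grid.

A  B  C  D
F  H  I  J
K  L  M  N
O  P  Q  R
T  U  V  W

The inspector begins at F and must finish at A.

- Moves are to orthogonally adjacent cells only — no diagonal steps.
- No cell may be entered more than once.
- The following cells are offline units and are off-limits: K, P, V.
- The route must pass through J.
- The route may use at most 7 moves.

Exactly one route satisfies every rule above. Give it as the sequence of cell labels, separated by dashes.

F - H - I - J - D - C - B - A

The 7-move cap with required stops at J leaves no slack for detours.
Route from F: 3× right (reaching J), up to D, 3× left (reaching A) — 7 moves in all.
Check: all required cells visited; 7 ≤ 7 moves.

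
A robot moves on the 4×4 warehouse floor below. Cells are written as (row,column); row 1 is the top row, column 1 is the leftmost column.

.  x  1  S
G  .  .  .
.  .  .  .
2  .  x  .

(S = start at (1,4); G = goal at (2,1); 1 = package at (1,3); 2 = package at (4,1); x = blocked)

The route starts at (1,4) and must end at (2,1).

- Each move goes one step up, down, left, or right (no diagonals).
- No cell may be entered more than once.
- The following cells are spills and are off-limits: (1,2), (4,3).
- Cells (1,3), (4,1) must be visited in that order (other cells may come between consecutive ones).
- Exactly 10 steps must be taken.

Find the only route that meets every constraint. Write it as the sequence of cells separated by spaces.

The waypoints must appear in the order (1,3), (4,1), with no cell reused.
Route from (1,4): left to (1,3), down to (2,3), right to (2,4), down to (3,4), 2× left (reaching (3,2)), down to (4,2), left to (4,1), 2× up (reaching (2,1)) — 10 moves in all.
Check: order respected (1 at step 1, 2 at step 8); 10 moves as required.

(1,4) (1,3) (2,3) (2,4) (3,4) (3,3) (3,2) (4,2) (4,1) (3,1) (2,1)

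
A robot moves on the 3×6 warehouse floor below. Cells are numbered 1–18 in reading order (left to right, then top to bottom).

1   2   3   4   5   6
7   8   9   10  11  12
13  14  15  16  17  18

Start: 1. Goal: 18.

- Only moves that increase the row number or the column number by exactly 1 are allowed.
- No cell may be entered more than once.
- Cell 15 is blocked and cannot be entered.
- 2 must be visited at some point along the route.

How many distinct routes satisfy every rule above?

12

A right/down-only route from 1 to 18 makes exactly 2 down-moves and 5 right-moves in some order.
With no other constraints that would be C(7,2) = 21 routes.
Split at 2 and multiply the segment counts (each segment already excludes blocked cells): 1→2: 1; 2→18: 12; product = 12.
That gives 12 routes.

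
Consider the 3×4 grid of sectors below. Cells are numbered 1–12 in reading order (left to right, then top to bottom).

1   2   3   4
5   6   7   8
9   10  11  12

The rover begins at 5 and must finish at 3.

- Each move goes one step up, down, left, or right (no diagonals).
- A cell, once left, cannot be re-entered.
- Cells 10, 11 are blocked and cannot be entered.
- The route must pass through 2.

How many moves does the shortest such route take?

Any route passes through 2 somewhere between 5 and 3. Summing Manhattan distances along the two legs (5 → 2 → 3) gives a lower bound of 2 + 1 = 3 moves.
A route of 3 moves achieves this: 5 → 1 → 2 → 3.
Since 3 matches the lower bound, it is optimal.

3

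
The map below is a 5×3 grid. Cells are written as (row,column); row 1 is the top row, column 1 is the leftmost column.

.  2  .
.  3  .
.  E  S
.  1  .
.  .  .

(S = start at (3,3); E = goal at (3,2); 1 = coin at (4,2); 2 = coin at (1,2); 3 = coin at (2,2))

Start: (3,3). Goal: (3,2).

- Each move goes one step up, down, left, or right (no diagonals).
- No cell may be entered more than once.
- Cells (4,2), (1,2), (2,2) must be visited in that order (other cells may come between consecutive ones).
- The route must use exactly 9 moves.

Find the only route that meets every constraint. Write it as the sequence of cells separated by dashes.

The waypoints must appear in the order (4,2), (1,2), (2,2), with no cell reused.
Route from (3,3): down 1 to (4,3), left 2 to (4,1), up 3 to (1,1), right 1 to (1,2), down 2 to (3,2) — 9 moves in all.
Check: order respected (1 at step 2, 2 at step 7, 3 at step 8); 9 moves as required.

(3,3) - (4,3) - (4,2) - (4,1) - (3,1) - (2,1) - (1,1) - (1,2) - (2,2) - (3,2)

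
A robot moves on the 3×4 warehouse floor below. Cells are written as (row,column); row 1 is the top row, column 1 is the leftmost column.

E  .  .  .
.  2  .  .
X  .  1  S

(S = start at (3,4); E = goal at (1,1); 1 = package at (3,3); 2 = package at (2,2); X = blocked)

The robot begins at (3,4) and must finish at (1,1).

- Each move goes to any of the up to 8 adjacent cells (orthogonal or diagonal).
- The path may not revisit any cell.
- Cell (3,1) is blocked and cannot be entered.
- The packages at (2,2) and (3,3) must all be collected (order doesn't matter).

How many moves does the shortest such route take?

Any route passes through (2,2) and (3,3) in some order between (3,4) and (1,1). Summing Chebyshev distances along each leg and taking the cheapest ordering ((3,4) → (3,3) → (2,2) → (1,1)) gives a lower bound of 1 + 1 + 1 = 3 moves.
A route of 3 moves achieves this: (3,4) → (3,3) → (2,2) → (1,1).
Since 3 matches the lower bound, it is optimal.

3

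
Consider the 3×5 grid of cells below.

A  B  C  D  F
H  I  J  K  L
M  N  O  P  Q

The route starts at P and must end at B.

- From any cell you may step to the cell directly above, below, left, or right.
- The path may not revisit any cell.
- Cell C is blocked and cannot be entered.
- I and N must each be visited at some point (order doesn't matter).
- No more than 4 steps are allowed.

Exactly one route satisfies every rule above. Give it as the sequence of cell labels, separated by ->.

P -> O -> N -> I -> B

Any route must reach I and N and still end at B within 4 moves, so the order of the required stops is forced.
Route from P: left 2 to N, up 2 to B — 4 moves in all.
Check: all required cells visited; 4 ≤ 4 moves.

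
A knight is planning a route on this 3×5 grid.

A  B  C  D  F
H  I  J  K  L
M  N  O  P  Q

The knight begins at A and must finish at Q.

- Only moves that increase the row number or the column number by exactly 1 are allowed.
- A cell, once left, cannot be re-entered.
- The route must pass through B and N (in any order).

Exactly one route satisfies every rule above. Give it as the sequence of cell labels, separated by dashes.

A - B - I - N - O - P - Q

Moves only go right or down, so the column and row indices never decrease.
Route from A: right to B, 2× down (reaching N), 3× right (reaching Q) — 6 moves in all.
Check: all required cells visited.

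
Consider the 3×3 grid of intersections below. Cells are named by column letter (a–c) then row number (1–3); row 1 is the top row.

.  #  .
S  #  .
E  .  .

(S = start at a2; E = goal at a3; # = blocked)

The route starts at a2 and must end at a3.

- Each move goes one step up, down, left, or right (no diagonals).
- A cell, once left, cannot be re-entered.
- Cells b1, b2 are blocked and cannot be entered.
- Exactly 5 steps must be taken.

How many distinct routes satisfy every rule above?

Need simple routes of exactly 5 moves from a2 to a3 (Manhattan distance 1, so 2 moves are spent on a detour and 2 undoing it).
No route satisfies every constraint, so the count is 0.

0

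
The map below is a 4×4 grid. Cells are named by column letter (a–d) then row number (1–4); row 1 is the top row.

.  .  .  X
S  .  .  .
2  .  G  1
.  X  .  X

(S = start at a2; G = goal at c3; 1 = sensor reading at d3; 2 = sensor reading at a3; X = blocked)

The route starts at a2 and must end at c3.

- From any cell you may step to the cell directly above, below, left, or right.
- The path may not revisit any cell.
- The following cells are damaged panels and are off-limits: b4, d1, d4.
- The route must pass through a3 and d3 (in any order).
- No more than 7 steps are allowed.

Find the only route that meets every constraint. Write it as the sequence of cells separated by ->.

The budget equals the shortest possible length, so every move has to be on a shortest route through the required cells.
Route from a2: down 1 to a3, right 1 to b3, up 1 to b2, right 2 to d2, down 1 to d3, left 1 to c3 — 7 moves in all.
Check: all required cells visited; 7 ≤ 7 moves.

a2 -> a3 -> b3 -> b2 -> c2 -> d2 -> d3 -> c3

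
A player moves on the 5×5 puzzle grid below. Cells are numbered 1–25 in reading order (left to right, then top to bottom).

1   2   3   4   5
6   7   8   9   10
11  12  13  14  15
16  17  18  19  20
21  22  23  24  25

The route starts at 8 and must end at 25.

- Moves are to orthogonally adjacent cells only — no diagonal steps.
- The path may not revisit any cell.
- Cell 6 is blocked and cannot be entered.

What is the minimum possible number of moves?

The Manhattan distance from 8 to 25 is |2−5| + |3−5| = 5, so at least 5 moves are needed.
A route of 5 moves achieves this: 8 → 13 → 18 → 23 → 24 → 25.
Since 5 matches the lower bound, it is optimal.

5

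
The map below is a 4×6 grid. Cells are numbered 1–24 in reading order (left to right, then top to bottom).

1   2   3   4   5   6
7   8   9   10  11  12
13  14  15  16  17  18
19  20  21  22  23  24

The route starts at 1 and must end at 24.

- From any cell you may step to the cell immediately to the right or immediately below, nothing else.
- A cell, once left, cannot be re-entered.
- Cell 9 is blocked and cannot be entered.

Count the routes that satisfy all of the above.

A right/down-only route from 1 to 24 makes exactly 3 down-moves and 5 right-moves in some order.
With no other constraints that would be C(8,3) = 56 routes.
Subtract routes through each blocked cell (inclusion–exclusion for overlaps): − through 9: 30 → 26.
That gives 26 routes.

26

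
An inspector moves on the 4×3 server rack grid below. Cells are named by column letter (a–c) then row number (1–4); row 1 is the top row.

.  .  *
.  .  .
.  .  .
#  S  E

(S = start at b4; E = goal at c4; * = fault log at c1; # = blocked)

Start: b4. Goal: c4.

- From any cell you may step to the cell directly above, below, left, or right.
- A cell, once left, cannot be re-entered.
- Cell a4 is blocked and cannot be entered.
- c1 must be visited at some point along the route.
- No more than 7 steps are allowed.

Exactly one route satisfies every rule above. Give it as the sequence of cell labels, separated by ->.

Any route must reach c1 and still end at c4 within 7 moves, so the order of the required stops is forced.
Route from b4: 3× up (reaching b1), right to c1, 3× down (reaching c4) — 7 moves in all.
Check: all required cells visited; 7 ≤ 7 moves.

b4 -> b3 -> b2 -> b1 -> c1 -> c2 -> c3 -> c4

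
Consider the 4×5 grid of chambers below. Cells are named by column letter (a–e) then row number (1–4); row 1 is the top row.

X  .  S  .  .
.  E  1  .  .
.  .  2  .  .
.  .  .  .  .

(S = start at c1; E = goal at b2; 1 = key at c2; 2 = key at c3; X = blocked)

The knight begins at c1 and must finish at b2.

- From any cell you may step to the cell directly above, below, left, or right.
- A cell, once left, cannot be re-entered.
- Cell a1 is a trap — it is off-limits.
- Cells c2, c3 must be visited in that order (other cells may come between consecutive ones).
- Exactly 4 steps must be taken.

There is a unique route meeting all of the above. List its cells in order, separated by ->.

The waypoints must appear in the order c2, c3, with no cell reused.
Route from c1: down 2 to c3, left 1 to b3, up 1 to b2 — 4 moves in all.
Check: order respected (1 at step 1, 2 at step 2); 4 moves as required.

c1 -> c2 -> c3 -> b3 -> b2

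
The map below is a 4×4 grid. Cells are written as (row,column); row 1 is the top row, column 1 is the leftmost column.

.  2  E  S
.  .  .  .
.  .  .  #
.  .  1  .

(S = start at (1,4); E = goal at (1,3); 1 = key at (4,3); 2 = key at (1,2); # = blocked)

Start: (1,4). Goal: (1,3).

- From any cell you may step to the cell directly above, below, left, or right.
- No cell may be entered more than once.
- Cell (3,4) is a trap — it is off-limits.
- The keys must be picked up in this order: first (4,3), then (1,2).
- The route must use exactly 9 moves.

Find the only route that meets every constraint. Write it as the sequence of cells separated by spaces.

(1,4) (2,4) (2,3) (3,3) (4,3) (4,2) (3,2) (2,2) (1,2) (1,3)

The waypoints must appear in the order (4,3), (1,2), with no cell reused.
Route from (1,4): down to (2,4), left to (2,3), 2× down (reaching (4,3)), left to (4,2), 3× up (reaching (1,2)), right to (1,3) — 9 moves in all.
Check: order respected (1 at step 4, 2 at step 8); 9 moves as required.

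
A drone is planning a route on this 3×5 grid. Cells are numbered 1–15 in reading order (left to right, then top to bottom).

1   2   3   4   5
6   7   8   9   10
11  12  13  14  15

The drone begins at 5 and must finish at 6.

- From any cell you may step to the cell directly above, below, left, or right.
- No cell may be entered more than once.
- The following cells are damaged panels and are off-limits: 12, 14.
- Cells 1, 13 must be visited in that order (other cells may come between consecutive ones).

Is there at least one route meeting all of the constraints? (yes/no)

13 must be visited but has only one open neighbour (8), and it is neither the start nor the goal — the route would have to enter and leave through 8, re-entering it.

no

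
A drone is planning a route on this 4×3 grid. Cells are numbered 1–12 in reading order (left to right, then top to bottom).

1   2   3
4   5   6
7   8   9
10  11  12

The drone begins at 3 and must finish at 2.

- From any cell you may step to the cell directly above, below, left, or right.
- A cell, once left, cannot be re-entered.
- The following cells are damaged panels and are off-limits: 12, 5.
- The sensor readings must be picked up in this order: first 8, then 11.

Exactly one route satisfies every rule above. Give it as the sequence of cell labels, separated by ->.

3 -> 6 -> 9 -> 8 -> 11 -> 10 -> 7 -> 4 -> 1 -> 2

The waypoints must appear in the order 8, 11, with no cell reused.
Route from 3: 2× down (reaching 9), left to 8, down to 11, left to 10, 3× up (reaching 1), right to 2 — 9 moves in all.
Check: order respected (8 at step 3, 11 at step 4).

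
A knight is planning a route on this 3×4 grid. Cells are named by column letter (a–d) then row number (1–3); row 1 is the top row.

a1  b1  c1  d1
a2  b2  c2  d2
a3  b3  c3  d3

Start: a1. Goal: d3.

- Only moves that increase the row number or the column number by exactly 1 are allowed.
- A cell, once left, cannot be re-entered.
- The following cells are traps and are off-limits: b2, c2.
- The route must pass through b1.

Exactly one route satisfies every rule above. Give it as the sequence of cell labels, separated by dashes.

Moves only go right or down, so the column and row indices never decrease.
Route from a1: right 3 to d1, down 2 to d3 — 5 moves in all.
Check: all required cells visited.

a1 - b1 - c1 - d1 - d2 - d3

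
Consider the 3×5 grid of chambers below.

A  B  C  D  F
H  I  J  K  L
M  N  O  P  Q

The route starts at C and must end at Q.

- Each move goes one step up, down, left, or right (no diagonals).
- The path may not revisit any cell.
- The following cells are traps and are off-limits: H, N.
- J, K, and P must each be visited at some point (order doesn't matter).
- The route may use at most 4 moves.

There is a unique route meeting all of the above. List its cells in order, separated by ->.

C -> J -> K -> P -> Q

Any route must reach J, K, and P and still end at Q within 4 moves, so the order of the required stops is forced.
Route from C: down to J, right to K, down to P, right to Q — 4 moves in all.
Check: all required cells visited; 4 ≤ 4 moves.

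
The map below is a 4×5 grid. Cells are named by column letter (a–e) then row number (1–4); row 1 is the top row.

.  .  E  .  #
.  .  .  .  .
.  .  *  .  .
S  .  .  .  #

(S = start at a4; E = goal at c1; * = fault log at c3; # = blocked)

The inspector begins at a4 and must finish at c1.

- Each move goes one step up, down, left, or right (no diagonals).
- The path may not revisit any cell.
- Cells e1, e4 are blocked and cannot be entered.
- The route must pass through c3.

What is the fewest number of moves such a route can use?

5

Any route passes through c3 somewhere between a4 and c1. Summing Manhattan distances along the two legs (a4 → c3 → c1) gives a lower bound of 3 + 2 = 5 moves.
A route of 5 moves achieves this: a4 → a3 → b3 → c3 → c2 → c1.
Since 5 matches the lower bound, it is optimal.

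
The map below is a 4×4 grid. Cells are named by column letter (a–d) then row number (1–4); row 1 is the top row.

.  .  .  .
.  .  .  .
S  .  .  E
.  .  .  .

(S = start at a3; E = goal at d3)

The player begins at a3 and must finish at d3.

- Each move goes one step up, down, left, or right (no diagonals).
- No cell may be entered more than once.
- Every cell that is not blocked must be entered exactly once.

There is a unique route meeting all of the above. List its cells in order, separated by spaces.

a3 a4 b4 b3 b2 a2 a1 b1 c1 d1 d2 c2 c3 c4 d4 d3

Need to visit all 16 open cells exactly once, starting at a3 and ending at d3.
Cell d1 has only two open neighbours (d2 and c1), so the path must pass straight through it: one of those is the cell it's entered from and the other is where it exits.
Route from a3: down to a4, right to b4, 2× up (reaching b2), left to a2, up to a1, 3× right (reaching d1), down to d2, left to c2, 2× down (reaching c4), right to d4, up to d3 — 15 moves in all.
Check: all 16 open cells covered.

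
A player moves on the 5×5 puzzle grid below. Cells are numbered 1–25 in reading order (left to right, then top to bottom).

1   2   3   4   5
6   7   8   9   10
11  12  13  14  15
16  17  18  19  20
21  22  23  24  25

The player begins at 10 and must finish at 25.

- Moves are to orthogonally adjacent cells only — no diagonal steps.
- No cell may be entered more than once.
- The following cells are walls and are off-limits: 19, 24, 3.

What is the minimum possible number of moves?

The Manhattan distance from 10 to 25 is |2−5| + |5−5| = 3, so at least 3 moves are needed.
A route of 3 moves achieves this: 10 → 15 → 20 → 25.
Since 3 matches the lower bound, it is optimal.

3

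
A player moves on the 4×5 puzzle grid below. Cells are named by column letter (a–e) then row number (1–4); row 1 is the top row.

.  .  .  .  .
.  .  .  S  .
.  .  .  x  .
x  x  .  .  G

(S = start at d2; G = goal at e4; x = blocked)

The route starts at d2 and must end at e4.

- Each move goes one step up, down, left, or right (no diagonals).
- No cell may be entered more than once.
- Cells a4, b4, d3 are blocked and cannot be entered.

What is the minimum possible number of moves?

The Manhattan distance from d2 to e4 is |2−4| + |4−5| = 3, so at least 3 moves are needed.
A route of 3 moves achieves this: d2 → e2 → e3 → e4.
Since 3 matches the lower bound, it is optimal.

3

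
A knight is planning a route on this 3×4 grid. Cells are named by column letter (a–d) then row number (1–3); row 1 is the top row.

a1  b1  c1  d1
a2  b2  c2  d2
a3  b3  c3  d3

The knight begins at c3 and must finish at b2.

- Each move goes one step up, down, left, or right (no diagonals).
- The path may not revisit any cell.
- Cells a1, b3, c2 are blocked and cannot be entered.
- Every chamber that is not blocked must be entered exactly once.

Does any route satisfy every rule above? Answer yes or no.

Cell a3 has only one open neighbour but is neither the start nor the goal, so a Hamiltonian route would have to both enter and leave it through the same neighbour — impossible without revisiting.

no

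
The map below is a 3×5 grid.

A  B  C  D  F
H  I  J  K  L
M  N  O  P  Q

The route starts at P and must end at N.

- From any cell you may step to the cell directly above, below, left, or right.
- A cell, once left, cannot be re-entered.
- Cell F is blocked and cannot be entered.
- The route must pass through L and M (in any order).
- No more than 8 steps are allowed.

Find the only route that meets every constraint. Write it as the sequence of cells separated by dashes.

P - Q - L - K - J - I - H - M - N

The 8-move cap with required stops at L, M leaves no slack for detours.
Route from P: right 1 to Q, up 1 to L, left 4 to H, down 1 to M, right 1 to N — 8 moves in all.
Check: all required cells visited; 8 ≤ 8 moves.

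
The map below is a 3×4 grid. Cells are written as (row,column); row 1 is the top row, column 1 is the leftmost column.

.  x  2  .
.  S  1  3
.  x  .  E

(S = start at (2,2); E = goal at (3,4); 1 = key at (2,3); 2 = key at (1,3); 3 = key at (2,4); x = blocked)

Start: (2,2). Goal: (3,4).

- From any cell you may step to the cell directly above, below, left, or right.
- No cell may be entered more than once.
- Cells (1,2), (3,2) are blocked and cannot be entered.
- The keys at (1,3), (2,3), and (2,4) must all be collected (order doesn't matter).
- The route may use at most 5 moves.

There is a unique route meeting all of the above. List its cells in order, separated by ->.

The budget equals the shortest possible length, so every move has to be on a shortest route through the required cells.
Route from (2,2): right to (2,3), up to (1,3), right to (1,4), 2× down (reaching (3,4)) — 5 moves in all.
Check: all required cells visited; 5 ≤ 5 moves.

(2,2) -> (2,3) -> (1,3) -> (1,4) -> (2,4) -> (3,4)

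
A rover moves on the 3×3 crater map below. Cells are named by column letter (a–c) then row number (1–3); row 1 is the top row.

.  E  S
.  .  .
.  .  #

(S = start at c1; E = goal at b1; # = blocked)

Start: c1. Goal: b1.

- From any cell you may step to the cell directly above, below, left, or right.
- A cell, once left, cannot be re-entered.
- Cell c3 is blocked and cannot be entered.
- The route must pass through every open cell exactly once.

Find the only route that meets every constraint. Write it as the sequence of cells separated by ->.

Need to visit all 8 open cells exactly once, starting at c1 and ending at b1.
Route from c1: down 1 to c2, left 1 to b2, down 1 to b3, left 1 to a3, up 2 to a1, right 1 to b1 — 7 moves in all.
Check: all 8 open cells covered.

c1 -> c2 -> b2 -> b3 -> a3 -> a2 -> a1 -> b1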